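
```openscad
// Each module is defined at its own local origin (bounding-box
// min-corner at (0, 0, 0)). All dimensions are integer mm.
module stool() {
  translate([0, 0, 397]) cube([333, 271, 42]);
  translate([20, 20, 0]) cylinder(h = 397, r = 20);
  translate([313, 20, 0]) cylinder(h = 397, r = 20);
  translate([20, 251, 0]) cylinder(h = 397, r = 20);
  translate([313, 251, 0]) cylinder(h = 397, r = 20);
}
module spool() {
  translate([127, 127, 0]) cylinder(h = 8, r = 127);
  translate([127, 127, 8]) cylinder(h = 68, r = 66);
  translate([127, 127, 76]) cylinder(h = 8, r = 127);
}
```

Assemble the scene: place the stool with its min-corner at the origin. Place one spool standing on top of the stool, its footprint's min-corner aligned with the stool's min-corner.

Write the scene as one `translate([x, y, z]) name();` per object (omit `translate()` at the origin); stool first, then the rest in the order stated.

stool();
translate([0, 0, 439]) spool();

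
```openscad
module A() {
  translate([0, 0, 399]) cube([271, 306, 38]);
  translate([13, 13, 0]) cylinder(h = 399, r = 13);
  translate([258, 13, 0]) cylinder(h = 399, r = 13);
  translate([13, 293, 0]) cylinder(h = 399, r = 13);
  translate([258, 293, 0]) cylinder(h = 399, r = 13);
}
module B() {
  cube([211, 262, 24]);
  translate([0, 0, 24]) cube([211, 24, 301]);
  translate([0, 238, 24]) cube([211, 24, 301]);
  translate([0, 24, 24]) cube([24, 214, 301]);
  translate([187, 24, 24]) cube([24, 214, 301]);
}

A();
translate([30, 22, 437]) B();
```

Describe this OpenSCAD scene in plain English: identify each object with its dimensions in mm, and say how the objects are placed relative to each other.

A is a four-legged stool. The seat is a 271×306×38 mm slab whose top surface is at z = 437 mm; four round legs, each 26 mm in diameter, run from the floor (z = 0) to the underside of the seat, each leg's axis is inset half a diameter from the nearest pair of seat edges (so the leg's bounding box is flush with the corner).

B is an open storage box with external size 211×262×325 mm and wall thickness 24 mm (the base is also 24 mm thick). The base covers the whole footprint; the four walls stand on the base, with the y-facing walls full-width and the x-facing walls fitting between their inner faces.

The open box is on top of the stool, centred.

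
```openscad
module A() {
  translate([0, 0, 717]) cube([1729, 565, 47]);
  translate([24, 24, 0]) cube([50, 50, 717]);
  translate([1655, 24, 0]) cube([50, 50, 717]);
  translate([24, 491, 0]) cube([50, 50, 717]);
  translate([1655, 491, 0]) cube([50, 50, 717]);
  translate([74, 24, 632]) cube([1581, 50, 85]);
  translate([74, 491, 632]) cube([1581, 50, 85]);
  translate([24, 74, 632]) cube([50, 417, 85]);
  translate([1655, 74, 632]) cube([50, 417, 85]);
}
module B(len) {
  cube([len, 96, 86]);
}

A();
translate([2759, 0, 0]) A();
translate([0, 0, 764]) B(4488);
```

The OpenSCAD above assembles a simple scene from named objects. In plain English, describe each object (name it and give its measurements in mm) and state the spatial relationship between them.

A is a table with a 1729×565 mm rectangular top, 47 mm thick, top surface at z = 764 mm, supported by four 50×50 mm square legs, each inset 24 mm from the nearest pair of top edges, running from the floor. Four apron rails, 50 mm thick and 85 mm tall, run between adjacent legs with their top edges flush with the underside of the top and their outer faces flush with the legs' outer faces.

B is a rectangular beam 4488 mm long (x), 96 mm deep (y), 86 mm thick (z).

The beam spans the tops of two tables placed 1030 mm apart, resting at z = 764 mm.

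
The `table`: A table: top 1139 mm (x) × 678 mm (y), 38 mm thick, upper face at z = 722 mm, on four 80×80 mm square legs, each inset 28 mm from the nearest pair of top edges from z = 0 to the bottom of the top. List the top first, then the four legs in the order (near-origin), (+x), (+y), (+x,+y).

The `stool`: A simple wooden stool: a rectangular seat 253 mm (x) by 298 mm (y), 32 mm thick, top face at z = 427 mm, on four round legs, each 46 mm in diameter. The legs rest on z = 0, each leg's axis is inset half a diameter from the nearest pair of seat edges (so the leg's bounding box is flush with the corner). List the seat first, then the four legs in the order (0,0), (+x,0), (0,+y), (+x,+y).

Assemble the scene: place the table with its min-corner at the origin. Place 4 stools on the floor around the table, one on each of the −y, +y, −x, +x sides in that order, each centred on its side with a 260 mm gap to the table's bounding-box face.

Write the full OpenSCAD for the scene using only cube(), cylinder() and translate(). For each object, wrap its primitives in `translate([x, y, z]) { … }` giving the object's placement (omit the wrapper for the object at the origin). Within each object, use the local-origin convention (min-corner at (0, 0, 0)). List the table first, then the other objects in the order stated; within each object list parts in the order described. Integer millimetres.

translate([0, 0, 684]) cube([1139, 678, 38]);
translate([28, 28, 0]) cube([80, 80, 684]);
translate([1031, 28, 0]) cube([80, 80, 684]);
translate([28, 570, 0]) cube([80, 80, 684]);
translate([1031, 570, 0]) cube([80, 80, 684]);
translate([443, -558, 0]) {
  translate([0, 0, 395]) cube([253, 298, 32]);
  translate([23, 23, 0]) cylinder(h = 395, r = 23);
  translate([230, 23, 0]) cylinder(h = 395, r = 23);
  translate([23, 275, 0]) cylinder(h = 395, r = 23);
  translate([230, 275, 0]) cylinder(h = 395, r = 23);
}
translate([443, 938, 0]) {
  translate([0, 0, 395]) cube([253, 298, 32]);
  translate([23, 23, 0]) cylinder(h = 395, r = 23);
  translate([230, 23, 0]) cylinder(h = 395, r = 23);
  translate([23, 275, 0]) cylinder(h = 395, r = 23);
  translate([230, 275, 0]) cylinder(h = 395, r = 23);
}
translate([-513, 190, 0]) {
  translate([0, 0, 395]) cube([253, 298, 32]);
  translate([23, 23, 0]) cylinder(h = 395, r = 23);
  translate([230, 23, 0]) cylinder(h = 395, r = 23);
  translate([23, 275, 0]) cylinder(h = 395, r = 23);
  translate([230, 275, 0]) cylinder(h = 395, r = 23);
}
translate([1399, 190, 0]) {
  translate([0, 0, 395]) cube([253, 298, 32]);
  translate([23, 23, 0]) cylinder(h = 395, r = 23);
  translate([230, 23, 0]) cylinder(h = 395, r = 23);
  translate([23, 275, 0]) cylinder(h = 395, r = 23);
  translate([230, 275, 0]) cylinder(h = 395, r = 23);
}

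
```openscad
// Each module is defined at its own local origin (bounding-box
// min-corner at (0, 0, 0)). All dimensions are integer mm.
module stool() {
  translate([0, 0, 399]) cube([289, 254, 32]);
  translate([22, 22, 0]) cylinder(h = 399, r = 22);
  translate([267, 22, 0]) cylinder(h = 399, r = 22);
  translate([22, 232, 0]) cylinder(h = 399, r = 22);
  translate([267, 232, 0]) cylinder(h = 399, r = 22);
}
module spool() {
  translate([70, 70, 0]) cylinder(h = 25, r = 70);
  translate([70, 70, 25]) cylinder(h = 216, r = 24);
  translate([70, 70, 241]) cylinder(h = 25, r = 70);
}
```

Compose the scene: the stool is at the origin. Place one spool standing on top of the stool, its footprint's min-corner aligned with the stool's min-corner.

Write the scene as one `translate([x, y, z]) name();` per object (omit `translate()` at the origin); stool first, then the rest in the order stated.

stool();
translate([0, 0, 431]) spool();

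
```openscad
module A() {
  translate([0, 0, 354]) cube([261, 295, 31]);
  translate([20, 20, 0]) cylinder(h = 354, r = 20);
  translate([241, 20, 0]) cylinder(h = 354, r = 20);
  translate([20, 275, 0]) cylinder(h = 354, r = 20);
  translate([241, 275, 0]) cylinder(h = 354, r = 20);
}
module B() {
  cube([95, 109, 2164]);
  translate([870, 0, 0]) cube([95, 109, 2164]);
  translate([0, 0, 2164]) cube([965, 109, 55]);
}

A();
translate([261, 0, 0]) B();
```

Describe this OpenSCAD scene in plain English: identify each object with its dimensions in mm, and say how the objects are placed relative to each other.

A is a simple wooden stool: a rectangular seat 261 mm (x) by 295 mm (y), 31 mm thick, top face at z = 385 mm, on four round legs, each 40 mm in diameter. The legs rest on z = 0, each leg's axis is inset half a diameter from the nearest pair of seat edges (so the leg's bounding box is flush with the corner).

B is a rectangular door frame: two vertical jambs of 95×109 mm section, 2164 mm tall, with a clear opening 775 mm wide between their inner faces. A header 55 mm tall and 109 mm deep lies on top of the jambs and spans the full outside width.

The door frame is against the stool's +x side, with their −y faces flush.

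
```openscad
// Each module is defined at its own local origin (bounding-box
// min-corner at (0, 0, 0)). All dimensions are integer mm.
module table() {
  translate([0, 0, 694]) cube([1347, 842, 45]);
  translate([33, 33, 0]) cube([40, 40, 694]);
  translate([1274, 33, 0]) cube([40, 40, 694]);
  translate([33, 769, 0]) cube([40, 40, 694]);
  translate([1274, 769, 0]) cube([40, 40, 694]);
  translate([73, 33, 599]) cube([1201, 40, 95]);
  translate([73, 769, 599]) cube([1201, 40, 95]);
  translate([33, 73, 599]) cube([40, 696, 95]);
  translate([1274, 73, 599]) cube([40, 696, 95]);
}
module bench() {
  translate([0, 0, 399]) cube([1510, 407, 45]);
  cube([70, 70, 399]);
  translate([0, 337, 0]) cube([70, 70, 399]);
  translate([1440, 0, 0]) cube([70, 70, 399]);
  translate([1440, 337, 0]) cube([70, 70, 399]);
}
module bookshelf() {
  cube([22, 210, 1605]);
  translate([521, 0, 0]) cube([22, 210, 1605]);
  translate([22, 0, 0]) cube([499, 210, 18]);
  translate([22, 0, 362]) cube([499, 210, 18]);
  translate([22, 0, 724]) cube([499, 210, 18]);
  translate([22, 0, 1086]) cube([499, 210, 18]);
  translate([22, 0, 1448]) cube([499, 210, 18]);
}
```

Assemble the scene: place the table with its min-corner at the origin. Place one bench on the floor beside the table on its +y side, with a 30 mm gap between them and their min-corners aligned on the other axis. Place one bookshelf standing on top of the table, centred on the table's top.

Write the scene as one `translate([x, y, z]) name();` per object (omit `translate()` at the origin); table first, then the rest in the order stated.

table();
translate([0, 872, 0]) bench();
translate([402, 316, 739]) bookshelf();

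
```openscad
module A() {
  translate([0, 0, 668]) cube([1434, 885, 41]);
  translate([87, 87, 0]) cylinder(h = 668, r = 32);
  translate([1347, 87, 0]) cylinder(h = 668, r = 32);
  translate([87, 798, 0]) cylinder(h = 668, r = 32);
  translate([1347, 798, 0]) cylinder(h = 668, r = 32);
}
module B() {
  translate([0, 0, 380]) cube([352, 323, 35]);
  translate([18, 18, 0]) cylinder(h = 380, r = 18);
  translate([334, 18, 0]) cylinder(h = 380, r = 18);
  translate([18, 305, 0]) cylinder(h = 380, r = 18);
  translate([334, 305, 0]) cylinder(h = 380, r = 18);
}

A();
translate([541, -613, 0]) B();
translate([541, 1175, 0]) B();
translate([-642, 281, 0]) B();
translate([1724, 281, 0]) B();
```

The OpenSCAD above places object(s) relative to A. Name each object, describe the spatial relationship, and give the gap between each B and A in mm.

Each stool's nearest face is 290 mm from the table's bounding box.

A is a table. B is a stool. Four stools sit around the table at the −y, +y, −x, +x sides. The gap between each stool and the table is 290 mm.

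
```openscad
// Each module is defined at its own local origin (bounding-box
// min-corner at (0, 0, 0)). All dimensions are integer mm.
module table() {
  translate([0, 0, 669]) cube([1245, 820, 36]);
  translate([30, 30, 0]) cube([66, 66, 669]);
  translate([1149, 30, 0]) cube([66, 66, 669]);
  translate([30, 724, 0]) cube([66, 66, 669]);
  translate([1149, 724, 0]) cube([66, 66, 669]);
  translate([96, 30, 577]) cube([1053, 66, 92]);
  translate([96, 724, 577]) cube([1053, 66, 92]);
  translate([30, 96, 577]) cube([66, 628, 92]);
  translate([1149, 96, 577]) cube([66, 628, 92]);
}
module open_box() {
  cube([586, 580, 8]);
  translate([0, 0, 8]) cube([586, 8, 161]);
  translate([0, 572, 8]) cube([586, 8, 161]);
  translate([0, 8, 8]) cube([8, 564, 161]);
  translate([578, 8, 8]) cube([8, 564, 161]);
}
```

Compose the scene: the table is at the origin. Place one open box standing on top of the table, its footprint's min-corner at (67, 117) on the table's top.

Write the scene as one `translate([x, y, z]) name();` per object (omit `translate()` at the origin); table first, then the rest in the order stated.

table();
translate([67, 117, 705]) open_box();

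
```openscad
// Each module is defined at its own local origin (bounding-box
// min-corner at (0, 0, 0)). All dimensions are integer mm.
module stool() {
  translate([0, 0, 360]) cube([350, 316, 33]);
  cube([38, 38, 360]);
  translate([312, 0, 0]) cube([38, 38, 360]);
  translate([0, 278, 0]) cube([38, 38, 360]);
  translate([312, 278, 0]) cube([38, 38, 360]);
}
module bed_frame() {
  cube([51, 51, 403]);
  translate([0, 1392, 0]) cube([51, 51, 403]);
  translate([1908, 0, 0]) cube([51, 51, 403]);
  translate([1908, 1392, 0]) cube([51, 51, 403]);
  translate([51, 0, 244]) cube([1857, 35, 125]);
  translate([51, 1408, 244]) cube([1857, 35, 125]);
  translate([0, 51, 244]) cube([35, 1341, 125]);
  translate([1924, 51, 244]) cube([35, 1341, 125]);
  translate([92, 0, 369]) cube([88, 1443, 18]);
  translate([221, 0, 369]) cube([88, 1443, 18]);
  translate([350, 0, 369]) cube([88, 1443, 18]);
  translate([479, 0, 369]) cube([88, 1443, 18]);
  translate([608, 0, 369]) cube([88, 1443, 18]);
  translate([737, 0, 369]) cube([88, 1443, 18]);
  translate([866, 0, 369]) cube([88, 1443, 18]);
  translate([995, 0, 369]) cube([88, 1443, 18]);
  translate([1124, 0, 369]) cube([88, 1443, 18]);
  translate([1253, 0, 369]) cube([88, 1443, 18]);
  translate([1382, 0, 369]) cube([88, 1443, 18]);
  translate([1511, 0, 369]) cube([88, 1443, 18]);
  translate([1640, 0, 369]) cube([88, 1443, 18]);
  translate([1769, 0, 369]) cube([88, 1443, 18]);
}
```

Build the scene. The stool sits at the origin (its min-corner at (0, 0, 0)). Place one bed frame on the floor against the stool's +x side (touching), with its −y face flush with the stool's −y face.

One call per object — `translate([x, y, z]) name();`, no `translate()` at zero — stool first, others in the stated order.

stool();
translate([350, 0, 0]) bed_frame();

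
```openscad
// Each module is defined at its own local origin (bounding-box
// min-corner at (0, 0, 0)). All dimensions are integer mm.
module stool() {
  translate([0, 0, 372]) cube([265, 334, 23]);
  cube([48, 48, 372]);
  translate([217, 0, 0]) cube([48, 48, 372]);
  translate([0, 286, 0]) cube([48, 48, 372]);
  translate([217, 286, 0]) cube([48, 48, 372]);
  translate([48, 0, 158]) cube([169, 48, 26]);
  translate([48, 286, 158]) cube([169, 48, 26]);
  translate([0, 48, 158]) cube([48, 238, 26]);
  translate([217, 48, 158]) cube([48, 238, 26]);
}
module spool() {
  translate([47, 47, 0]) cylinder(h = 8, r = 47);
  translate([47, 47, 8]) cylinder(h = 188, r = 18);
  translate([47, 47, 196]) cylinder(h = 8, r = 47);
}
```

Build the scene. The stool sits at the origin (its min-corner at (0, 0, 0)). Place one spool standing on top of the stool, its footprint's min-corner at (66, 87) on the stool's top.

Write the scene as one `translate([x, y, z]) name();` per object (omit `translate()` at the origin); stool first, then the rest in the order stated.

stool();
translate([66, 87, 395]) spool();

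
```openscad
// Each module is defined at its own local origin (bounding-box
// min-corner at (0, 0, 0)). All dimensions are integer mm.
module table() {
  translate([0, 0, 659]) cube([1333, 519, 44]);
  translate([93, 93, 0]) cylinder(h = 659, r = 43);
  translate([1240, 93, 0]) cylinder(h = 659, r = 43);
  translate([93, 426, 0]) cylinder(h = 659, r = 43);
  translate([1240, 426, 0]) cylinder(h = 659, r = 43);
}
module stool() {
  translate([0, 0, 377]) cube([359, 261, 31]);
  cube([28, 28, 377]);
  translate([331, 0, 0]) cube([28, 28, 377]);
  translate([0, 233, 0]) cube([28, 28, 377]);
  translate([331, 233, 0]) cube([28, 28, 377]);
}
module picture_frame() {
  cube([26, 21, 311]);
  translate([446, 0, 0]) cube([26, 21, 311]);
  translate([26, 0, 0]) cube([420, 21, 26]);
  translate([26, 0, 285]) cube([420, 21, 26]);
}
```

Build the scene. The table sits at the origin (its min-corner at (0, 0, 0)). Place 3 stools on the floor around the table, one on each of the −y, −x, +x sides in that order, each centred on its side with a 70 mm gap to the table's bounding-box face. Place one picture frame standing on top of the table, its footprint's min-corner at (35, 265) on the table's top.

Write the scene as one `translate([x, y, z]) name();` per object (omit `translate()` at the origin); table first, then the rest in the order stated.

table();
translate([487, -331, 0]) stool();
translate([-429, 129, 0]) stool();
translate([1403, 129, 0]) stool();
translate([35, 265, 703]) picture_frame();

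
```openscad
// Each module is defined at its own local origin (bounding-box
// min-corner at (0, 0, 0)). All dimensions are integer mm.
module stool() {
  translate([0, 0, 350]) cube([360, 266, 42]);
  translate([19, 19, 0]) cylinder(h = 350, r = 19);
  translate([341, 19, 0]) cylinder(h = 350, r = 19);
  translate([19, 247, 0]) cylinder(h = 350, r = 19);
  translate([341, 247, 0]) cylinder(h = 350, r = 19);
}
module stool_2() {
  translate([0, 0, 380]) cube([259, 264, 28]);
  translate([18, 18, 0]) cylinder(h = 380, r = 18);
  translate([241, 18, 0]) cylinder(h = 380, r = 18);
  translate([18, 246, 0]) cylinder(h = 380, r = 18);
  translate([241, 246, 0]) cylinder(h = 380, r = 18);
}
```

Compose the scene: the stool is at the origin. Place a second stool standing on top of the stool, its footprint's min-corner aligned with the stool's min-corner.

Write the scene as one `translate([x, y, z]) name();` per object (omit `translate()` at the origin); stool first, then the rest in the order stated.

stool();
translate([0, 0, 392]) stool_2();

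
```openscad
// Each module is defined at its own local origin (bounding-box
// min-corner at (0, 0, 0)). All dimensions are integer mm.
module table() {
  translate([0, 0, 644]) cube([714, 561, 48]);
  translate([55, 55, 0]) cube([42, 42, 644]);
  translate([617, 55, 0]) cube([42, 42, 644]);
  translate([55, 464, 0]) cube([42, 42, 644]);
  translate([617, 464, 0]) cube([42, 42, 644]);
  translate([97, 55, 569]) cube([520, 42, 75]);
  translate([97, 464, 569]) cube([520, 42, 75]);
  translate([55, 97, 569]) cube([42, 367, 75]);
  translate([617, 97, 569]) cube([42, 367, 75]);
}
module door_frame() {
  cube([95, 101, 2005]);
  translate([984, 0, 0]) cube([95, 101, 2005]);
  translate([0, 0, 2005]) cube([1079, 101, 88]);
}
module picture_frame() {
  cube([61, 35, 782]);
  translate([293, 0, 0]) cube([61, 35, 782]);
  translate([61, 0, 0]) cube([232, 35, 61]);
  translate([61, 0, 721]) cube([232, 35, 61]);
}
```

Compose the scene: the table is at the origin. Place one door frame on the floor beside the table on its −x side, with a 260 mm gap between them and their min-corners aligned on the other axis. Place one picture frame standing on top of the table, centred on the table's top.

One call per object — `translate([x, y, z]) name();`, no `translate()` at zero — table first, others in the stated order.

table();
translate([-1339, 0, 0]) door_frame();
translate([180, 263, 692]) picture_frame();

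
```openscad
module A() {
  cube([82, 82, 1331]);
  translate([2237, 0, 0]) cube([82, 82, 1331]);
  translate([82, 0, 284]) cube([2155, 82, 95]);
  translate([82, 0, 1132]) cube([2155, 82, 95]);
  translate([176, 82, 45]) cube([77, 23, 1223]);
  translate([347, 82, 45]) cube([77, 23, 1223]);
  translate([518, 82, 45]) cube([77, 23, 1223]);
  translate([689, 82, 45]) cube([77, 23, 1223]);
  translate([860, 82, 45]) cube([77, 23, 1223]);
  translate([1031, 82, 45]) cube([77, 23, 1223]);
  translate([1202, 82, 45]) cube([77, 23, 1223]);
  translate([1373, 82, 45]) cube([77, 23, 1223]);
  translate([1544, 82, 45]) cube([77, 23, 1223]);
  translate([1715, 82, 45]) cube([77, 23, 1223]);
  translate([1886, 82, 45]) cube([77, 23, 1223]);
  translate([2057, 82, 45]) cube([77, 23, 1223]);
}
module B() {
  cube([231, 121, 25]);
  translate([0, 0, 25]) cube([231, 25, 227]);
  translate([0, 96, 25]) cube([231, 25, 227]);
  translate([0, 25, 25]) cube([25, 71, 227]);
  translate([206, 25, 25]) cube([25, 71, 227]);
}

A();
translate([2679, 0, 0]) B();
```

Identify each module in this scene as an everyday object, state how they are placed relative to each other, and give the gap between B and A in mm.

The open box's nearest face is 360 mm from the fence section's +x face.

A is a fence section. B is an open box. The open box is on the floor beside the fence section on its +x side. The gap between the open box and the fence section is 360 mm.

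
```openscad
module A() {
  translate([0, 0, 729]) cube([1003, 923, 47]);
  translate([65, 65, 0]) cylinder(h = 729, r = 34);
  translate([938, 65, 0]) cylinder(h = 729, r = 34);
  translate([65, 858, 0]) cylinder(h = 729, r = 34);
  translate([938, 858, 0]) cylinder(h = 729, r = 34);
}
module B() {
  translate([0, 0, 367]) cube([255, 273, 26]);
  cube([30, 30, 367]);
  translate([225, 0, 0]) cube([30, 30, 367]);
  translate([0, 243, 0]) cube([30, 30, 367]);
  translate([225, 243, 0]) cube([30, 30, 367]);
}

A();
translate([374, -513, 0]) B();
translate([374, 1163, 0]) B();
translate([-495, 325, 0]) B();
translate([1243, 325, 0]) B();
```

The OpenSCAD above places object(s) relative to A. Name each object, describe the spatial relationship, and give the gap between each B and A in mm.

Each stool's nearest face is 240 mm from the table's bounding box.

A is a table. B is a stool. Four stools sit around the table at the −y, +y, −x, +x sides. The gap between each stool and the table is 240 mm.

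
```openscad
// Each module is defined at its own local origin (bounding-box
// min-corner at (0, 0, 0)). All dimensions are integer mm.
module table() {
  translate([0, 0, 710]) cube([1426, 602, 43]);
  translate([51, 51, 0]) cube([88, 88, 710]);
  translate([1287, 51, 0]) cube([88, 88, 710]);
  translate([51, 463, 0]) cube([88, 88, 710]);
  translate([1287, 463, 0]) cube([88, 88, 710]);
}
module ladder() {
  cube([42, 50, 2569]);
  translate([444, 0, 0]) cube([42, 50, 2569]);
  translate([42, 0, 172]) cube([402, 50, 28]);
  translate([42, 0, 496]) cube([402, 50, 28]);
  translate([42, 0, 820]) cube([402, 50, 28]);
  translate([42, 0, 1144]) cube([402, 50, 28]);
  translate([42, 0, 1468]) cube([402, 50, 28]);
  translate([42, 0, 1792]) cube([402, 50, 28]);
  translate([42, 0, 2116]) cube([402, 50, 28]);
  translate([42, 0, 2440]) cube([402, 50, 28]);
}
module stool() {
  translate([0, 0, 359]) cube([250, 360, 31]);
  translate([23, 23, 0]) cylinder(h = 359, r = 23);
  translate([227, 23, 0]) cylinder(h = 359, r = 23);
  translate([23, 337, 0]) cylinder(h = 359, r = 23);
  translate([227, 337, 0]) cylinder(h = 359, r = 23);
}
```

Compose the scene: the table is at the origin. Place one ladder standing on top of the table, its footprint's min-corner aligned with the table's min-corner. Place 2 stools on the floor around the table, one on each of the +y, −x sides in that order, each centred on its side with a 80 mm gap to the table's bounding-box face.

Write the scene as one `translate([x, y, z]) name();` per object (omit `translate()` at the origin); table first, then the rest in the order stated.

table();
translate([0, 0, 753]) ladder();
translate([588, 682, 0]) stool();
translate([-330, 121, 0]) stool();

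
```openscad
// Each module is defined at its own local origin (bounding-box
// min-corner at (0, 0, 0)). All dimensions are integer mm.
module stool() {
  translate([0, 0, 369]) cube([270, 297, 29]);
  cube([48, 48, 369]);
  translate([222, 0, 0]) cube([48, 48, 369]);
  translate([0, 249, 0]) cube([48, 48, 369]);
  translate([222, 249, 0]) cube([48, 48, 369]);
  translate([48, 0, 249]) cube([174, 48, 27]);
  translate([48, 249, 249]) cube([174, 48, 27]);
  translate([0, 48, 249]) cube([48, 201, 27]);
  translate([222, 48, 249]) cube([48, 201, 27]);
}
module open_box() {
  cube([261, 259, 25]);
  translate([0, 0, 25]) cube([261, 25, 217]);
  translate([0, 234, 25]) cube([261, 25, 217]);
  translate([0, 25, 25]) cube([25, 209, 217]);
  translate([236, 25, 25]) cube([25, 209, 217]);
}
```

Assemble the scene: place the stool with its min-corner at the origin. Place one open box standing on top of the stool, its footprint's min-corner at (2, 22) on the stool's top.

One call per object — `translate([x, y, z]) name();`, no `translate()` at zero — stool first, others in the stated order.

stool();
translate([2, 22, 398]) open_box();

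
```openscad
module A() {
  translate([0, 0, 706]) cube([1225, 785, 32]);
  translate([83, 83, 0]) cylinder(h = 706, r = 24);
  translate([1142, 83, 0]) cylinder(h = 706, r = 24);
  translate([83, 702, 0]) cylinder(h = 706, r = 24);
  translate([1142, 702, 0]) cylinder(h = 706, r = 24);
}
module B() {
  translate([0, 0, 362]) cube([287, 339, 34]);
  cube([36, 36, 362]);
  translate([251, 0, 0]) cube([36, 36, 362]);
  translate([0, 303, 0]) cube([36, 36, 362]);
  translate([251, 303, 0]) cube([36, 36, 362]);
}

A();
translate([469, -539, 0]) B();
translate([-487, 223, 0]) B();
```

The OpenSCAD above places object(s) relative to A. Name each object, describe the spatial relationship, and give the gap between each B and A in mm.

A is a table. B is a stool. Two stools sit around the table at the −y, −x sides. The gap between each stool and the table is 200 mm.

Each stool's nearest face is 200 mm from the table's bounding box.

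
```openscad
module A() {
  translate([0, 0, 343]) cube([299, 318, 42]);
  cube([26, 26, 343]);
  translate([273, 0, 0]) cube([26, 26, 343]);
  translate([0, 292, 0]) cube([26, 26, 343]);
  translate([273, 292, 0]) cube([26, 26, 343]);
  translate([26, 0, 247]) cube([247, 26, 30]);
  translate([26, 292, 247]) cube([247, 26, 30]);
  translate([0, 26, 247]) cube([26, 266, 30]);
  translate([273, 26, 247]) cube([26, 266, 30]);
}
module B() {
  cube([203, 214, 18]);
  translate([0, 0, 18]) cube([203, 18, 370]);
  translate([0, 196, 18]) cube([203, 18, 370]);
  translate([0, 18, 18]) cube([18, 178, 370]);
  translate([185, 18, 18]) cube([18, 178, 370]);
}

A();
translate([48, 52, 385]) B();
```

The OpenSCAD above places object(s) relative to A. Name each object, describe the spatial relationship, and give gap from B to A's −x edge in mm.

The open box's min-x is at 48; the stool's min-x is 0; gap = 48 mm.

A is a stool. B is an open box. The open box is on top of the stool, centred. The gap from the open box to the stool's −x edge is 48 mm.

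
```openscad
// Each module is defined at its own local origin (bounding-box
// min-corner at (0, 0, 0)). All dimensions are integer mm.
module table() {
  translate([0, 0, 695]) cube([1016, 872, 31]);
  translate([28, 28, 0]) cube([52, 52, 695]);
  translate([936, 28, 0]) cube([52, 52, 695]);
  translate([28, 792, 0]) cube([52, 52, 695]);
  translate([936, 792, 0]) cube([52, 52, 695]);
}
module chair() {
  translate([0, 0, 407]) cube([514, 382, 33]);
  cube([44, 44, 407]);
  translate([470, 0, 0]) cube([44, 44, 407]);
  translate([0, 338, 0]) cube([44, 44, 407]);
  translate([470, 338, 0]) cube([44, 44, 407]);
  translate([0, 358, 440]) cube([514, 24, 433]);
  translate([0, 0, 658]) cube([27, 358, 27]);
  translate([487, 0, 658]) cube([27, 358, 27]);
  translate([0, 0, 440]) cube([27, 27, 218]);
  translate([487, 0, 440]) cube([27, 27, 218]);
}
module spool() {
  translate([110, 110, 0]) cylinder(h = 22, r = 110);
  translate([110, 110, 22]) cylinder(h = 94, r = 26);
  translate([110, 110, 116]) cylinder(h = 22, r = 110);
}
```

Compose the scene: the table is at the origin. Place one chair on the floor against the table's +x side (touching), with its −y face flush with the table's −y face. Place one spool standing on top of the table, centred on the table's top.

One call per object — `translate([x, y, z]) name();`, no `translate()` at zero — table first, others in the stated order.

table();
translate([1016, 0, 0]) chair();
translate([398, 326, 726]) spool();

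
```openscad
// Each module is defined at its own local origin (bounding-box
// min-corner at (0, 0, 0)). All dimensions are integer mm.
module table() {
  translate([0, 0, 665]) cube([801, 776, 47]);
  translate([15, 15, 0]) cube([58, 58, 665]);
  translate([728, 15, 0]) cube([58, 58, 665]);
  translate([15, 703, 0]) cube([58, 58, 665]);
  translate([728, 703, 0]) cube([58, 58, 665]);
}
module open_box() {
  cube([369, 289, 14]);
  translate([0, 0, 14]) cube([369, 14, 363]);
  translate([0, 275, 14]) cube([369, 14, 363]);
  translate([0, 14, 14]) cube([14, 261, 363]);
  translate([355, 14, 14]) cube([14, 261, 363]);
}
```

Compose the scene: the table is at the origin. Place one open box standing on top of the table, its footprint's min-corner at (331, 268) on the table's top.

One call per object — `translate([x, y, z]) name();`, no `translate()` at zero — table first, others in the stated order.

table();
translate([331, 268, 712]) open_box();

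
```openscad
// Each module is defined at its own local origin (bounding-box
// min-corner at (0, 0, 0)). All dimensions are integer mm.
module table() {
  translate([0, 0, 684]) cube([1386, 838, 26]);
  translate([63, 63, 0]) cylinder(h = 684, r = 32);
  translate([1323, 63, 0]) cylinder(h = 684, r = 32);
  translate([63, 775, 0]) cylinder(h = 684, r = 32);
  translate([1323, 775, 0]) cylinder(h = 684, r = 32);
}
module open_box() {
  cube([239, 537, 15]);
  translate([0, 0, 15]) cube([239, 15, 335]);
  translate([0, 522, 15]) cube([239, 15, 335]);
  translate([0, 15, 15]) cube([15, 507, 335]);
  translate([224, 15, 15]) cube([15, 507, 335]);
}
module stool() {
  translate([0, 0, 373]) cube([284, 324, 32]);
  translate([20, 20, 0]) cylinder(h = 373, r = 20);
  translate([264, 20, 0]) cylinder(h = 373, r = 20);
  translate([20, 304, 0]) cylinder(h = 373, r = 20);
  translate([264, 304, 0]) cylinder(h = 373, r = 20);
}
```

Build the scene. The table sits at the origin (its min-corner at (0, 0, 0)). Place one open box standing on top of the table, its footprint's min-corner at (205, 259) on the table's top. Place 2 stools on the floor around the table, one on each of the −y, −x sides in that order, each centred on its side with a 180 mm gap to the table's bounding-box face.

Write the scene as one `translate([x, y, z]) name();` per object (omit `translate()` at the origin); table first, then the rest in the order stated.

table();
translate([205, 259, 710]) open_box();
translate([551, -504, 0]) stool();
translate([-464, 257, 0]) stool();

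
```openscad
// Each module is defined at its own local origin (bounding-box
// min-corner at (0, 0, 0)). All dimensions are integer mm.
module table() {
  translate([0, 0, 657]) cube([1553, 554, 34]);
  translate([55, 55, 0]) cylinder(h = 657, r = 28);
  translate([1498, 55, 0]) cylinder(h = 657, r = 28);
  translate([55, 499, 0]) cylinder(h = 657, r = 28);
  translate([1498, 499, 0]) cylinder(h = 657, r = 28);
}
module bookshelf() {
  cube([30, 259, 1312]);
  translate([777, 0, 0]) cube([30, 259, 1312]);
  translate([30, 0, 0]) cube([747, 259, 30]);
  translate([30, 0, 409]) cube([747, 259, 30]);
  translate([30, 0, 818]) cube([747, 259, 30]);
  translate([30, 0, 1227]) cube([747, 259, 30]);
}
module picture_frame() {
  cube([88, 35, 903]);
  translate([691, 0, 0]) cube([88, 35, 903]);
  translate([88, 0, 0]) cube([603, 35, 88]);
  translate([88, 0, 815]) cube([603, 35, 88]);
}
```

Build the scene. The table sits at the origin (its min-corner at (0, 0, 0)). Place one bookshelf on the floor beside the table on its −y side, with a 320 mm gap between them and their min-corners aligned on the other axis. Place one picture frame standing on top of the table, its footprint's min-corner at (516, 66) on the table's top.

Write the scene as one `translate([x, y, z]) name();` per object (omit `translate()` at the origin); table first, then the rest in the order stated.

table();
translate([0, -579, 0]) bookshelf();
translate([516, 66, 691]) picture_frame();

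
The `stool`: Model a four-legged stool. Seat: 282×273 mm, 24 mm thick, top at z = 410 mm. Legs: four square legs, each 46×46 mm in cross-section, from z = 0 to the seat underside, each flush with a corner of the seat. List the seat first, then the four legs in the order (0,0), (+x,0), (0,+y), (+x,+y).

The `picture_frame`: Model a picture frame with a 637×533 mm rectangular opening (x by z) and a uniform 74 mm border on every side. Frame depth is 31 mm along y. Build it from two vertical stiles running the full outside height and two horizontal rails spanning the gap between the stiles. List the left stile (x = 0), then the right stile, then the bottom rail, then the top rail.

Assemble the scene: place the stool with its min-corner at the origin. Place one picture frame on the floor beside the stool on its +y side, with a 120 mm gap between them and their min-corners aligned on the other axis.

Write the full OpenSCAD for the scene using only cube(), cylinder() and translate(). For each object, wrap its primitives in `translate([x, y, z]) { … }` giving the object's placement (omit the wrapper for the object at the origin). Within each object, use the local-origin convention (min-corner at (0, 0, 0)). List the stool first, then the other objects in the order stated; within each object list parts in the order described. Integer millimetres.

translate([0, 0, 386]) cube([282, 273, 24]);
cube([46, 46, 386]);
translate([236, 0, 0]) cube([46, 46, 386]);
translate([0, 227, 0]) cube([46, 46, 386]);
translate([236, 227, 0]) cube([46, 46, 386]);
translate([0, 393, 0]) {
  cube([74, 31, 681]);
  translate([711, 0, 0]) cube([74, 31, 681]);
  translate([74, 0, 0]) cube([637, 31, 74]);
  translate([74, 0, 607]) cube([637, 31, 74]);
}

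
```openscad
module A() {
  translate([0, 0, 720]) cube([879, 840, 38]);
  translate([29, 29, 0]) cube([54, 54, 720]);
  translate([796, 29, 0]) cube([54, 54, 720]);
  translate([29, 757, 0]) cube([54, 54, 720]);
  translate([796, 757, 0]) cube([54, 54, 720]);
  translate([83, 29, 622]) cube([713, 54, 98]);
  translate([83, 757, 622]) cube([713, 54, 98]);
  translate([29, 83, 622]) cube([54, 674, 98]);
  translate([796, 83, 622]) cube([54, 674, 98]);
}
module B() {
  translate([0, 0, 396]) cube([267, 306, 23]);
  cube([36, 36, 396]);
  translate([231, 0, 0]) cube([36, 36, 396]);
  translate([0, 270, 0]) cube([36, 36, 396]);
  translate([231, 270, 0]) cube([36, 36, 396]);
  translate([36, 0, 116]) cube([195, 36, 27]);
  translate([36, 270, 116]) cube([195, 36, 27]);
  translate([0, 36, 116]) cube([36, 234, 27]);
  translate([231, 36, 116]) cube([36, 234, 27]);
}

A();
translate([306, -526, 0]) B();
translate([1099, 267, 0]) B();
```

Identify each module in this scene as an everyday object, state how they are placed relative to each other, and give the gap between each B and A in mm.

A is a table. B is a stool. Two stools sit around the table at the −y, +x sides. The gap between each stool and the table is 220 mm.

Each stool's nearest face is 220 mm from the table's bounding box.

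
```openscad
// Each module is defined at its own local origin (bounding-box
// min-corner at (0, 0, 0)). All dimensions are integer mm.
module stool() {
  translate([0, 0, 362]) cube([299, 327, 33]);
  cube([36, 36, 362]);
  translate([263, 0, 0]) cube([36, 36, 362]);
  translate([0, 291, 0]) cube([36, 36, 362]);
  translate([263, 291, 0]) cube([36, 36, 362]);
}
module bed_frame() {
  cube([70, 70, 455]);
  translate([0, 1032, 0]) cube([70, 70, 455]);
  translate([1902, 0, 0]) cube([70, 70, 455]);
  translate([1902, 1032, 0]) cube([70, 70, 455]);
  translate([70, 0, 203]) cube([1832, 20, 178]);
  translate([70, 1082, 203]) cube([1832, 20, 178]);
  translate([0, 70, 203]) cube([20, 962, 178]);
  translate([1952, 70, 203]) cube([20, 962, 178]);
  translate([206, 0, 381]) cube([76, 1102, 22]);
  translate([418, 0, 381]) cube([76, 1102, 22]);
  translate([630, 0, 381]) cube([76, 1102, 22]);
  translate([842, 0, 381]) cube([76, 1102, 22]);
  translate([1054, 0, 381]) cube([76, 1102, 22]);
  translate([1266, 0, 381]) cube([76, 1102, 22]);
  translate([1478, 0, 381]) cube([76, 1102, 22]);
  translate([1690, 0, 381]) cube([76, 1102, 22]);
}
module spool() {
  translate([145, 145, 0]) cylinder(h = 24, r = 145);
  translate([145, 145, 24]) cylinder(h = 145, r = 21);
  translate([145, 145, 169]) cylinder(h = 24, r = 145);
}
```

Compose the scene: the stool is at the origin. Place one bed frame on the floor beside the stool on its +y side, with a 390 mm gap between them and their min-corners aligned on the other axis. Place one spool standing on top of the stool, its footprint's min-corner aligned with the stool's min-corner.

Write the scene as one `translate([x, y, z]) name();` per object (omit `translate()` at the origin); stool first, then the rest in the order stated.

stool();
translate([0, 717, 0]) bed_frame();
translate([0, 0, 395]) spool();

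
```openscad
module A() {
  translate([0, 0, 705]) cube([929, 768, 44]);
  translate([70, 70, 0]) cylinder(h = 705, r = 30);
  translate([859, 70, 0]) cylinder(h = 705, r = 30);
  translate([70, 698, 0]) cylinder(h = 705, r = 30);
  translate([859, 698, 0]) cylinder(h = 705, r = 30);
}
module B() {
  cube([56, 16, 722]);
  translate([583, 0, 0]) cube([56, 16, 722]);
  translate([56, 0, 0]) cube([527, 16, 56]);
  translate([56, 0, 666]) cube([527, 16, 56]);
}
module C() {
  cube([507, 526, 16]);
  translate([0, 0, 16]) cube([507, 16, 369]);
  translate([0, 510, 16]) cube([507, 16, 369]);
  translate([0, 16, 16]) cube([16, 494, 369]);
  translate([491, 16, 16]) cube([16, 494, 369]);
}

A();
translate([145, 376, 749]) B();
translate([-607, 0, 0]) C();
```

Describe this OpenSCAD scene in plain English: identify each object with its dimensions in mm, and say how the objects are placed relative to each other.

A is a table: top 929 mm (x) × 768 mm (y), 44 mm thick, upper face at z = 749 mm, on four round legs of 60 mm diameter, each leg's bounding box inset 40 mm from the nearest pair of top edges, running from z = 0 to the bottom of the top.

B is a rectangular picture frame lying in the x–z plane (depth along y). The opening is 527 mm wide (x) by 610 mm tall (z), surrounded by a border 56 mm wide on all four sides. The frame is 16 mm deep and is made of two full-height vertical stiles with two horizontal rails fitted between them.

C is an open-topped rectangular box: outside dimensions 507×526×385 mm, with a uniform wall and base thickness of 16 mm. The base is a full 507×526 slab on the floor; four walls sit on top of the base. The front and back walls (the −y and +y sides) span the full width; the two side walls fit between them.

The picture frame is on top of the table, centred. The open box is on the floor beside the table on its −x side.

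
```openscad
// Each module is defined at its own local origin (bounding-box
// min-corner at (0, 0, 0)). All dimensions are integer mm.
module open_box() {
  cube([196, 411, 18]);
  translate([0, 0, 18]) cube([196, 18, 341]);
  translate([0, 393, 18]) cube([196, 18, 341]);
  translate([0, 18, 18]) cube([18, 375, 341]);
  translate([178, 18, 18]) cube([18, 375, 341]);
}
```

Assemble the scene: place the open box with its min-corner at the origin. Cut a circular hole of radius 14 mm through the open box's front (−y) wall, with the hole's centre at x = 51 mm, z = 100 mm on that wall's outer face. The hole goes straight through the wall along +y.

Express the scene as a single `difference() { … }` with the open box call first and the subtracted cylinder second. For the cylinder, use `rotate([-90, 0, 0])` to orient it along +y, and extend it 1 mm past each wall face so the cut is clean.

difference() {
  open_box();
  translate([51, -1, 100]) rotate([-90, 0, 0]) cylinder(h = 20, r = 14);
}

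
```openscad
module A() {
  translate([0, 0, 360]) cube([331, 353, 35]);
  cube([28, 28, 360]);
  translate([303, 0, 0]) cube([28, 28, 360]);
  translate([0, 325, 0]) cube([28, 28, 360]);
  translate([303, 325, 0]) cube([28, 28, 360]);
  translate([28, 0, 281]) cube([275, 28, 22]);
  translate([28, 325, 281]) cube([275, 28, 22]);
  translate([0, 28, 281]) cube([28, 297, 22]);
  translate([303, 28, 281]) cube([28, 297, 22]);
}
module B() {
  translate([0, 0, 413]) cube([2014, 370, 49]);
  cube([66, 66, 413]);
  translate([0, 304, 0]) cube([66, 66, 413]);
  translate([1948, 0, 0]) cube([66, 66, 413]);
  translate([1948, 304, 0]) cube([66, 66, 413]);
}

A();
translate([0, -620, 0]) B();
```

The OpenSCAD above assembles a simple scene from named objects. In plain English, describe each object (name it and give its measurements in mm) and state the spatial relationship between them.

A is a four-legged stool. The seat is a 331×353×35 mm slab whose top surface is at z = 395 mm; four square legs, each 28×28 mm in cross-section, run from the floor (z = 0) to the underside of the seat, each flush with a corner of the seat. Four stretchers, 28 mm wide and 22 mm tall, connect adjacent legs with their undersides at z = 281 mm, each running between the inner faces of the legs it joins and aligned with the legs' outer faces on the other axis.

B is a long wooden bench with a 2014 mm (x) × 370 mm (y) seat, 49 mm thick, its top surface 462 mm above the floor. Four 66 mm square legs at the seat corners, flush with the edges, run from z = 0 to the seat underside.

The bench is on the floor beside the stool on its −y side.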